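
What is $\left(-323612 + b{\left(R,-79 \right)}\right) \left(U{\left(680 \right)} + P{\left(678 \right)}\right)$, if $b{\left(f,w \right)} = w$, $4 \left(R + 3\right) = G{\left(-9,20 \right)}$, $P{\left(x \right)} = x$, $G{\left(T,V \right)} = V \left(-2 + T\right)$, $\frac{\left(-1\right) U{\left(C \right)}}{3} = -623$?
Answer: $-824440977$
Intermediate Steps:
$U{\left(C \right)} = 1869$ ($U{\left(C \right)} = \left(-3\right) \left(-623\right) = 1869$)
$R = -58$ ($R = -3 + \frac{20 \left(-2 - 9\right)}{4} = -3 + \frac{20 \left(-11\right)}{4} = -3 + \frac{1}{4} \left(-220\right) = -3 - 55 = -58$)
$\left(-323612 + b{\left(R,-79 \right)}\right) \left(U{\left(680 \right)} + P{\left(678 \right)}\right) = \left(-323612 - 79\right) \left(1869 + 678\right) = \left(-323691\right) 2547 = -824440977$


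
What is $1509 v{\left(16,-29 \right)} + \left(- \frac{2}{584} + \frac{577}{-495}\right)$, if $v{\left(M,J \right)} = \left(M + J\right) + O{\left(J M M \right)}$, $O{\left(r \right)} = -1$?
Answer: $- \frac{3053721019}{144540} \approx -21127.0$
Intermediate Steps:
$v{\left(M,J \right)} = -1 + J + M$ ($v{\left(M,J \right)} = \left(M + J\right) - 1 = \left(J + M\right) - 1 = -1 + J + M$)
$1509 v{\left(16,-29 \right)} + \left(- \frac{2}{584} + \frac{577}{-495}\right) = 1509 \left(-1 - 29 + 16\right) + \left(- \frac{2}{584} + \frac{577}{-495}\right) = 1509 \left(-14\right) + \left(\left(-2\right) \frac{1}{584} + 577 \left(- \frac{1}{495}\right)\right) = -21126 - \frac{168979}{144540} = - \frac{3053721019}{144540}$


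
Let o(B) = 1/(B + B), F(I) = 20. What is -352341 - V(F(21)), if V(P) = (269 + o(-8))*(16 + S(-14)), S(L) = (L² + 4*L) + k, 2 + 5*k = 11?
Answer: -31582347/80 ≈ -3.9478e+5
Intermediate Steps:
k = 9/5 (k = -⅖ + (⅕)*11 = -⅖ + 11/5 = 9/5 ≈ 1.8000)
o(B) = 1/(2*B)
S(L) = 9/5 + L² + 4*L (S(L) = (L² + 4*L) + 9/5 = 9/5 + L² + 4*L)
V(P) = 3395067/80 (V(P) = (269 + (½)/(-8))*(16 + (9/5 + (-14)² + 4*(-14))) = (269 + (½)*(-⅛))*(16 + (9/5 + 196 - 56)) = (269 - 1/16)*(16 + 709/5) = (4303/16)*(789/5) = 3395067/80)
-352341 - V(F(21)) = -352341 - 1*3395067/80 = -352341 - 3395067/80 = -31582347/80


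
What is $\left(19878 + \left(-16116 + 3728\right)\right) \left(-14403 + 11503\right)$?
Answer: $-21721000$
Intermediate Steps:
$\left(19878 + \left(-16116 + 3728\right)\right) \left(-14403 + 11503\right) = \left(19878 - 12388\right) \left(-2900\right) = 7490 \left(-2900\right) = -21721000$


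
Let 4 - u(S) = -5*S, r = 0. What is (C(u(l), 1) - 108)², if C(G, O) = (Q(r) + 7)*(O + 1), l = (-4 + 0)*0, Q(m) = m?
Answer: 8836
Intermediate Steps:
l = 0 (l = -4*0 = 0)
u(S) = 4 + 5*S (u(S) = 4 - (-5)*S = 4 + 5*S)
C(G, O) = 7 + 7*O (C(G, O) = (0 + 7)*(O + 1) = 7*(1 + O) = 7 + 7*O)
(C(u(l), 1) - 108)² = ((7 + 7*1) - 108)² = ((7 + 7) - 108)² = (14 - 108)² = (-94)² = 8836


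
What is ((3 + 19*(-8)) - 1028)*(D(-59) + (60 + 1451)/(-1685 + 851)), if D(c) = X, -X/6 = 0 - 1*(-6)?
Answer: 37116695/834 ≈ 44504.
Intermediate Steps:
X = -36 (X = -6*(0 - 1*(-6)) = -6*(0 + 6) = -6*6 = -36)
D(c) = -36
((3 + 19*(-8)) - 1028)*(D(-59) + (60 + 1451)/(-1685 + 851)) = ((3 + 19*(-8)) - 1028)*(-36 + (60 + 1451)/(-1685 + 851)) = ((3 - 152) - 1028)*(-36 + 1511/(-834)) = (-149 - 1028)*(-36 + 1511*(-1/834)) = -1177*(-36 - 1511/834) = -1177*(-31535/834) = 37116695/834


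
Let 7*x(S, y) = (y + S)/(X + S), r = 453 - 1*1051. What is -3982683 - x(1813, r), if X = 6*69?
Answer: -62086046502/15589 ≈ -3.9827e+6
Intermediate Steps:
X = 414
r = -598 (r = 453 - 1051 = -598)
x(S, y) = (S + y)/(7*(414 + S)) (x(S, y) = ((y + S)/(414 + S))/7 = ((S + y)/(414 + S))/7 = (S + y)/(7*(414 + S)))
-3982683 - x(1813, r) = -3982683 - (1813 - 598)/(7*(414 + 1813)) = -3982683 - 1215/(7*2227) = -3982683 - 1*1215/15589 = -3982683 - 1215/15589 = -62086046502/15589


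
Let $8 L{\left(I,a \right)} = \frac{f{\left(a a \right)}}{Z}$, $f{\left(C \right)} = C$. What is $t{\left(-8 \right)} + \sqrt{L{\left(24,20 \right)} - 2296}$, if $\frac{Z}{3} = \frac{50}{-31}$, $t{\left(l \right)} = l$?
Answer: $-8 + \frac{i \sqrt{20757}}{3} \approx -8.0 + 48.024 i$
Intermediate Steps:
$Z = - \frac{150}{31}$ ($Z = 3 \frac{50}{-31} = 3 \cdot 50 \left(- \frac{1}{31}\right) = 3 \left(- \frac{50}{31}\right) = - \frac{150}{31} \approx -4.8387$)
$L{\left(I,a \right)} = - \frac{31 a^{2}}{1200}$ ($L{\left(I,a \right)} = \frac{a a \frac{1}{- \frac{150}{31}}}{8} = \frac{a^{2} \left(- \frac{31}{150}\right)}{8} = \frac{\left(- \frac{31}{150}\right) a^{2}}{8} = - \frac{31 a^{2}}{1200}$)
$t{\left(-8 \right)} + \sqrt{L{\left(24,20 \right)} - 2296} = -8 + \sqrt{- \frac{31 \cdot 20^{2}}{1200} - 2296} = -8 + \sqrt{\left(- \frac{31}{1200}\right) 400 - 2296} = -8 + \sqrt{- \frac{31}{3} - 2296} = -8 + \sqrt{- \frac{6919}{3}} = -8 + \frac{i \sqrt{20757}}{3}$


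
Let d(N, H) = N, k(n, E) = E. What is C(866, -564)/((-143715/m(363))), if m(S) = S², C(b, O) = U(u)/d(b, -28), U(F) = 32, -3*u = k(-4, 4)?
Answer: -63888/1885715 ≈ -0.033880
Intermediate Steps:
u = -4/3 (u = -⅓*4 = -4/3 ≈ -1.3333)
C(b, O) = 32/b
C(866, -564)/((-143715/m(363))) = (32/866)/((-143715/(363²))) = (32*(1/866))/((-143715/131769)) = 16/(433*((-143715*1/131769))) = 16/(433*(-4355/3993)) = (16/433)*(-3993/4355) = -63888/1885715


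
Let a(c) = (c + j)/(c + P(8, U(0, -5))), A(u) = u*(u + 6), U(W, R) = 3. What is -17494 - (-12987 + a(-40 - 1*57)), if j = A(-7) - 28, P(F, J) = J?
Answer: -211888/47 ≈ -4508.3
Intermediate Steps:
A(u) = u*(6 + u)
j = -21 (j = -7*(6 - 7) - 28 = -7*(-1) - 28 = 7 - 28 = -21)
a(c) = (-21 + c)/(3 + c) (a(c) = (c - 21)/(c + 3) = (-21 + c)/(3 + c))
-17494 - (-12987 + a(-40 - 1*57)) = -17494 - (-12987 + (-21 + (-40 - 1*57))/(3 + (-40 - 1*57))) = -17494 - (-12987 + (-21 + (-40 - 57))/(3 + (-40 - 57))) = -17494 - (-12987 + (-21 - 97)/(3 - 97)) = -17494 - (-12987 - 118/(-94)) = -17494 - (-12987 - 1/94*(-118)) = -17494 - (-12987 + 59/47) = -17494 - 1*(-610330/47) = -17494 + 610330/47 = -211888/47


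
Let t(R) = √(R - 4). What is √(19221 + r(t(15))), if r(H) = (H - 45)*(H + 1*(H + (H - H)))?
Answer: √(19243 - 90*√11) ≈ 137.64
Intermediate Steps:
t(R) = √(-4 + R)
r(H) = 2*H*(-45 + H) (r(H) = (-45 + H)*(H + 1*(H + 0)) = (-45 + H)*(H + 1*H) = (-45 + H)*(H + H) = (-45 + H)*(2*H) = 2*H*(-45 + H))
√(19221 + r(t(15))) = √(19221 + 2*√(-4 + 15)*(-45 + √(-4 + 15))) = √(19221 + 2*√11*(-45 + √11))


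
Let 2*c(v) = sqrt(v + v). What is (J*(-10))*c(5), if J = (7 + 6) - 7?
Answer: -30*sqrt(10) ≈ -94.868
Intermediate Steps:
c(v) = sqrt(2)*sqrt(v)/2 (c(v) = sqrt(v + v)/2 = sqrt(2*v)/2 = (sqrt(2)*sqrt(v))/2 = sqrt(2)*sqrt(v)/2)
J = 6 (J = 13 - 7 = 6)
(J*(-10))*c(5) = (6*(-10))*(sqrt(2)*sqrt(5)/2) = -30*sqrt(10)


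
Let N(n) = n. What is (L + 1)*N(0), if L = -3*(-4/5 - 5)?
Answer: 0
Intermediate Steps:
L = 87/5 (L = -3*(-4*1/5 - 5) = -3*(-4/5 - 5) = -3*(-29/5) = 87/5 ≈ 17.400)
(L + 1)*N(0) = (87/5 + 1)*0 = (92/5)*0 = 0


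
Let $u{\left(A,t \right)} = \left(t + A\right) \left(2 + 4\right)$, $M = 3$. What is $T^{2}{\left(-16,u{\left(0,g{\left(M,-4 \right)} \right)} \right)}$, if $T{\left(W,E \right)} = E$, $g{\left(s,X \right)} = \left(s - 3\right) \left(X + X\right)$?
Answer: $0$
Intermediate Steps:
$g{\left(s,X \right)} = 2 X \left(-3 + s\right)$ ($g{\left(s,X \right)} = \left(-3 + s\right) 2 X = 2 X \left(-3 + s\right)$)
$u{\left(A,t \right)} = 6 A + 6 t$ ($u{\left(A,t \right)} = \left(A + t\right) 6 = 6 A + 6 t$)
$T^{2}{\left(-16,u{\left(0,g{\left(M,-4 \right)} \right)} \right)} = \left(6 \cdot 0 + 6 \cdot 2 \left(-4\right) \left(-3 + 3\right)\right)^{2} = \left(0 + 6 \cdot 2 \left(-4\right) 0\right)^{2} = \left(0 + 6 \cdot 0\right)^{2} = \left(0 + 0\right)^{2} = 0^{2} = 0$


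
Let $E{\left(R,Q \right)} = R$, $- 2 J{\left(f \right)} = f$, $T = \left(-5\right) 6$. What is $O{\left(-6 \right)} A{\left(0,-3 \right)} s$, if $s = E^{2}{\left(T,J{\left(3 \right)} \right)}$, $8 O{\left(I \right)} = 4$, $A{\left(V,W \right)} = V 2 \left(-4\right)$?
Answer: $0$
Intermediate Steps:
$T = -30$
$J{\left(f \right)} = - \frac{f}{2}$
$A{\left(V,W \right)} = - 8 V$ ($A{\left(V,W \right)} = 2 V \left(-4\right) = - 8 V$)
$O{\left(I \right)} = \frac{1}{2}$ ($O{\left(I \right)} = \frac{1}{8} \cdot 4 = \frac{1}{2}$)
$s = 900$ ($s = \left(-30\right)^{2} = 900$)
$O{\left(-6 \right)} A{\left(0,-3 \right)} s = \frac{\left(-8\right) 0}{2} \cdot 900 = \frac{1}{2} \cdot 0 \cdot 900 = 0 \cdot 900 = 0$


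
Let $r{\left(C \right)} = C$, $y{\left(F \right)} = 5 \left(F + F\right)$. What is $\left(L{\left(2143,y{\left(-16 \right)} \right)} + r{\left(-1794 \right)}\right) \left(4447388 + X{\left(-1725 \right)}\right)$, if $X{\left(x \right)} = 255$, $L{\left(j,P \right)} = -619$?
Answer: $-10732162559$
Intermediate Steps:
$y{\left(F \right)} = 10 F$ ($y{\left(F \right)} = 5 \cdot 2 F = 10 F$)
$\left(L{\left(2143,y{\left(-16 \right)} \right)} + r{\left(-1794 \right)}\right) \left(4447388 + X{\left(-1725 \right)}\right) = \left(-619 - 1794\right) \left(4447388 + 255\right) = \left(-2413\right) 4447643 = -10732162559$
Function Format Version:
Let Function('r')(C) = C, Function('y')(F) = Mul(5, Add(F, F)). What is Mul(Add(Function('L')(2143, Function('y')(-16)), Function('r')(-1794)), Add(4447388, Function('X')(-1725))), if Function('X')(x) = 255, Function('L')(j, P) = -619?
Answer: -10732162559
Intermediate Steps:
Function('y')(F) = Mul(10, F) (Function('y')(F) = Mul(5, Mul(2, F)) = Mul(10, F))
Mul(Add(Function('L')(2143, Function('y')(-16)), Function('r')(-1794)), Add(4447388, Function('X')(-1725))) = Mul(Add(-619, -1794), Add(4447388, 255)) = Mul(-2413, 4447643) = -10732162559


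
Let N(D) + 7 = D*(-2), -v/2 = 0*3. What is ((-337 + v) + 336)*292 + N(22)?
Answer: -343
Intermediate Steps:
v = 0 (v = -0*3 = -2*0 = 0)
N(D) = -7 - 2*D (N(D) = -7 + D*(-2) = -7 - 2*D)
((-337 + v) + 336)*292 + N(22) = ((-337 + 0) + 336)*292 + (-7 - 2*22) = (-337 + 336)*292 + (-7 - 44) = -1*292 - 51 = -292 - 51 = -343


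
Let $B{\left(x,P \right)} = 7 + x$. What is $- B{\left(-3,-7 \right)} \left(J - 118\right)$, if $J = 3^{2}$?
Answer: $436$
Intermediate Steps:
$J = 9$
$- B{\left(-3,-7 \right)} \left(J - 118\right) = - (7 - 3) \left(9 - 118\right) = \left(-1\right) 4 \left(-109\right) = \left(-4\right) \left(-109\right) = 436$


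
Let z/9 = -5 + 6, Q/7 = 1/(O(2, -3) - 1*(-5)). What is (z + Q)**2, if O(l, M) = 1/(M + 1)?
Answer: 9025/81 ≈ 111.42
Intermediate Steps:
O(l, M) = 1/(1 + M)
Q = 14/9 (Q = 7/(1/(1 - 3) - 1*(-5)) = 7/(1/(-2) + 5) = 7/(-1/2 + 5) = 7/(9/2) = 7*(2/9) = 14/9 ≈ 1.5556)
z = 9 (z = 9*(-5 + 6) = 9*1 = 9)
(z + Q)**2 = (9 + 14/9)**2 = (95/9)**2 = 9025/81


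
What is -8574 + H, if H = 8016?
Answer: -558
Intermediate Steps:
-8574 + H = -8574 + 8016 = -558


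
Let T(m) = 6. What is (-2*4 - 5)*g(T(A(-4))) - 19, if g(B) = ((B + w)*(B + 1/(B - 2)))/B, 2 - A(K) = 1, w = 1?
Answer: -2731/24 ≈ -113.79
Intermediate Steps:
A(K) = 1 (A(K) = 2 - 1*1 = 2 - 1 = 1)
g(B) = (1 + B)*(B + 1/(-2 + B))/B (g(B) = ((B + 1)*(B + 1/(B - 2)))/B = ((1 + B)*(B + 1/(-2 + B)))/B = (1 + B)*(B + 1/(-2 + B))/B)
(-2*4 - 5)*g(T(A(-4))) - 19 = (-2*4 - 5)*((1 + 6**3 - 1*6 - 1*6**2)/(6*(-2 + 6))) - 19 = (-8 - 5)*((1/6)*(1 + 216 - 6 - 1*36)/4) - 19 = -13*(1 + 216 - 6 - 36)/(6*4) - 19 = -13*175/(6*4) - 19 = -13*175/24 - 19 = -2275/24 - 19 = -2731/24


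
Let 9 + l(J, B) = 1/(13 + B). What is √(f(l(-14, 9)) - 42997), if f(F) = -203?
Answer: 120*I*√3 ≈ 207.85*I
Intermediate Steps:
l(J, B) = -9 + 1/(13 + B)
√(f(l(-14, 9)) - 42997) = √(-203 - 42997) = √(-43200) = 120*I*√3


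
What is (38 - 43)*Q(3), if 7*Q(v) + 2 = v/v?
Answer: 5/7 ≈ 0.71429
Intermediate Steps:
Q(v) = -⅐ (Q(v) = -2/7 + (v/v)/7 = -2/7 + (⅐)*1 = -2/7 + ⅐ = -⅐)
(38 - 43)*Q(3) = (38 - 43)*(-⅐) = -5*(-⅐) = 5/7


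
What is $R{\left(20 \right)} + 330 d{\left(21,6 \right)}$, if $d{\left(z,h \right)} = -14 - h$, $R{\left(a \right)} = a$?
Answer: $-6580$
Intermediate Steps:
$R{\left(20 \right)} + 330 d{\left(21,6 \right)} = 20 + 330 \left(-14 - 6\right) = 20 + 330 \left(-20\right) = 20 - 6600 = -6580$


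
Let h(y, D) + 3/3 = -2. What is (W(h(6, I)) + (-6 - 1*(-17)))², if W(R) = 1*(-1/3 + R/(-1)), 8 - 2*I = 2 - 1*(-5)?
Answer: 1681/9 ≈ 186.78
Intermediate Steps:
I = ½ (I = 4 - (2 - 1*(-5))/2 = 4 - (2 + 5)/2 = 4 - ½*7 = 4 - 7/2 = ½ ≈ 0.50000)
h(y, D) = -3 (h(y, D) = -1 - 2 = -3)
W(R) = -⅓ - R (W(R) = 1*(-1*⅓ + R*(-1)) = 1*(-⅓ - R) = -⅓ - R)
(W(h(6, I)) + (-6 - 1*(-17)))² = ((-⅓ - 1*(-3)) + (-6 - 1*(-17)))² = ((-⅓ + 3) + (-6 + 17))² = (8/3 + 11)² = (41/3)² = 1681/9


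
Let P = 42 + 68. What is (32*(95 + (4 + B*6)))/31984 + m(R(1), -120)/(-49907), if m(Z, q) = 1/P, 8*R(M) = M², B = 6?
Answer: 1482235901/10974050230 ≈ 0.13507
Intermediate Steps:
P = 110
R(M) = M²/8
m(Z, q) = 1/110
(32*(95 + (4 + B*6)))/31984 + m(R(1), -120)/(-49907) = (32*(95 + (4 + 6*6)))/31984 + (1/110)/(-49907) = (32*(95 + (4 + 36)))*(1/31984) + (1/110)*(-1/49907) = (32*(95 + 40))*(1/31984) - 1/5489770 = (32*135)*(1/31984) - 1/5489770 = 4320*(1/31984) - 1/5489770 = 270/1999 - 1/5489770 = 1482235901/10974050230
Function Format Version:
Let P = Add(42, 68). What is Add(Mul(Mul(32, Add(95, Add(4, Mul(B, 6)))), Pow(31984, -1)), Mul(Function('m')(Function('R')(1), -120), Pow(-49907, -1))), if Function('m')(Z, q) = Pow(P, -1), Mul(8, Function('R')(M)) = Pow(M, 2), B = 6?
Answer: Rational(1482235901, 10974050230) ≈ 0.13507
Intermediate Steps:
P = 110
Function('R')(M) = Mul(Rational(1, 8), Pow(M, 2))
Function('m')(Z, q) = Rational(1, 110) (Function('m')(Z, q) = Pow(110, -1) = Rational(1, 110))
Add(Mul(Mul(32, Add(95, Add(4, Mul(B, 6)))), Pow(31984, -1)), Mul(Function('m')(Function('R')(1), -120), Pow(-49907, -1))) = Add(Mul(Mul(32, Add(95, Add(4, Mul(6, 6)))), Pow(31984, -1)), Mul(Rational(1, 110), Pow(-49907, -1))) = Add(Mul(Mul(32, Add(95, Add(4, 36))), Rational(1, 31984)), Mul(Rational(1, 110), Rational(-1, 49907))) = Add(Mul(Mul(32, Add(95, 40)), Rational(1, 31984)), Rational(-1, 5489770)) = Add(Mul(Mul(32, 135), Rational(1, 31984)), Rational(-1, 5489770)) = Add(Mul(4320, Rational(1, 31984)), Rational(-1, 5489770)) = Add(Rational(270, 1999), Rational(-1, 5489770)) = Rational(1482235901, 10974050230)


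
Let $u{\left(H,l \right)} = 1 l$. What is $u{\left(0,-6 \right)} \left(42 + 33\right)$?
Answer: $-450$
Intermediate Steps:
$u{\left(H,l \right)} = l$
$u{\left(0,-6 \right)} \left(42 + 33\right) = - 6 \left(42 + 33\right) = \left(-6\right) 75 = -450$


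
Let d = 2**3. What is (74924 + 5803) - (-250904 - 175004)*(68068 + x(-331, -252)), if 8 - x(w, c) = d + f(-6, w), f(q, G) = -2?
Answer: 28991638287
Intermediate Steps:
d = 8
x(w, c) = 2 (x(w, c) = 8 - (8 - 2) = 8 - 1*6 = 8 - 6 = 2)
(74924 + 5803) - (-250904 - 175004)*(68068 + x(-331, -252)) = (74924 + 5803) - (-250904 - 175004)*(68068 + 2) = 80727 - (-425908)*68070 = 80727 - 1*(-28991557560) = 80727 + 28991557560 = 28991638287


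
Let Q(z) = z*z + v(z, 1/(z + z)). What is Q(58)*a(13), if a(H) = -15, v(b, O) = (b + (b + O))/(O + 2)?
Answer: -11959035/233 ≈ -51326.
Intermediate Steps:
v(b, O) = (O + 2*b)/(2 + O) (v(b, O) = (b + (O + b))/(2 + O) = (O + 2*b)/(2 + O))
Q(z) = z**2 + (1/(2*z) + 2*z)/(2 + 1/(2*z)) (Q(z) = z*z + (1/(z + z) + 2*z)/(2 + 1/(z + z)) = z**2 + (1/(2*z) + 2*z)/(2 + 1/(2*z)))
Q(58)*a(13) = ((1 + 4*58**3 + 5*58**2)/(1 + 4*58))*(-15) = ((1 + 4*195112 + 5*3364)/(1 + 232))*(-15) = ((1 + 780448 + 16820)/233)*(-15) = ((1/233)*797269)*(-15) = (797269/233)*(-15) = -11959035/233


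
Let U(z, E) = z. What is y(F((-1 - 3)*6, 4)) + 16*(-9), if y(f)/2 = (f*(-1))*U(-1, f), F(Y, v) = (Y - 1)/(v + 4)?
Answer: -601/4 ≈ -150.25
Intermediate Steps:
F(Y, v) = (-1 + Y)/(4 + v)
y(f) = 2*f (y(f) = 2*((f*(-1))*(-1)) = 2*(-f*(-1)) = 2*f)
y(F((-1 - 3)*6, 4)) + 16*(-9) = 2*((-1 + (-1 - 3)*6)/(4 + 4)) + 16*(-9) = 2*((-1 - 4*6)/8) - 144 = 2*((-1 - 24)/8) - 144 = 2*((⅛)*(-25)) - 144 = 2*(-25/8) - 144 = -25/4 - 144 = -601/4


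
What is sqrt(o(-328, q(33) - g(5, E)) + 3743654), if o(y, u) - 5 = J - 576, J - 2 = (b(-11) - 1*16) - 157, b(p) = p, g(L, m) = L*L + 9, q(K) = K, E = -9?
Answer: sqrt(3742901) ≈ 1934.7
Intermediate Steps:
g(L, m) = 9 + L**2 (g(L, m) = L**2 + 9 = 9 + L**2)
J = -182 (J = 2 + ((-11 - 1*16) - 157) = 2 + ((-11 - 16) - 157) = 2 + (-27 - 157) = 2 - 184 = -182)
o(y, u) = -753 (o(y, u) = 5 + (-182 - 576) = 5 - 758 = -753)
sqrt(o(-328, q(33) - g(5, E)) + 3743654) = sqrt(-753 + 3743654) = sqrt(3742901)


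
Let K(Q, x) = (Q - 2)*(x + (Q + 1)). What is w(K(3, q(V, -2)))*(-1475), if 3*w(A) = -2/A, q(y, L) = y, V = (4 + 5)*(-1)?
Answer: -590/3 ≈ -196.67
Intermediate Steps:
V = -9 (V = 9*(-1) = -9)
K(Q, x) = (-2 + Q)*(1 + Q + x) (K(Q, x) = (-2 + Q)*(x + (1 + Q)) = (-2 + Q)*(1 + Q + x))
w(A) = -2/(3*A) (w(A) = (-2/A)/3 = -2/(3*A))
w(K(3, q(V, -2)))*(-1475) = -2/(3*(-2 + 3² - 1*3 - 2*(-9) + 3*(-9)))*(-1475) = -2/(3*(-2 + 9 - 3 + 18 - 27))*(-1475) = -⅔/(-5)*(-1475) = -⅔*(-⅕)*(-1475) = (2/15)*(-1475) = -590/3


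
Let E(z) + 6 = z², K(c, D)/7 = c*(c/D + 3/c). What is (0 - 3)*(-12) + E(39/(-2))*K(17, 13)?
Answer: 859746/13 ≈ 66134.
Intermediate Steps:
K(c, D) = 7*c*(3/c + c/D) (K(c, D) = 7*(c*(c/D + 3/c)) = 7*(c*(3/c + c/D)) = 7*c*(3/c + c/D))
E(z) = -6 + z²
(0 - 3)*(-12) + E(39/(-2))*K(17, 13) = (0 - 3)*(-12) + (-6 + (39/(-2))²)*(21 + 7*17²/13) = -3*(-12) + (-6 + (39*(-½))²)*(21 + 7*(1/13)*289) = 36 + (-6 + (-39/2)²)*(21 + 2023/13) = 36 + (-6 + 1521/4)*(2296/13) = 36 + (1497/4)*(2296/13) = 36 + 859278/13 = 859746/13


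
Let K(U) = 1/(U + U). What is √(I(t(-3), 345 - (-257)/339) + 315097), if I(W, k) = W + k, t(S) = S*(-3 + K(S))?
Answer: √145008355818/678 ≈ 561.65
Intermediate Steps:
K(U) = 1/(2*U)
t(S) = S*(-3 + 1/(2*S))
√(I(t(-3), 345 - (-257)/339) + 315097) = √(((½ - 3*(-3)) + (345 - (-257)/339)) + 315097) = √(((½ + 9) + (345 - (-257)/339)) + 315097) = √((19/2 + (345 - 1*(-257/339))) + 315097) = √((19/2 + (345 + 257/339)) + 315097) = √((19/2 + 117212/339) + 315097) = √(240865/678 + 315097) = √(213876631/678) = √145008355818/678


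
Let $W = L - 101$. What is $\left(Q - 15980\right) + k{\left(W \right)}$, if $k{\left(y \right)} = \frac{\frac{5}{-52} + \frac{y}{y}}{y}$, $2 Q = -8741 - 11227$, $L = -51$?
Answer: $- \frac{205219503}{7904} \approx -25964.0$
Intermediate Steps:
$W = -152$ ($W = -51 - 101 = -152$)
$Q = -9984$ ($Q = \frac{-8741 - 11227}{2} = \frac{1}{2} \left(-19968\right) = -9984$)
$k{\left(y \right)} = \frac{47}{52 y}$ ($k{\left(y \right)} = \frac{5 \left(- \frac{1}{52}\right) + 1}{y} = \frac{- \frac{5}{52} + 1}{y} = \frac{47}{52 y}$)
$\left(Q - 15980\right) + k{\left(W \right)} = \left(-9984 - 15980\right) + \frac{47}{52 \left(-152\right)} = \left(-9984 - 15980\right) + \frac{47}{52} \left(- \frac{1}{152}\right) = -25964 - \frac{47}{7904} = - \frac{205219503}{7904}$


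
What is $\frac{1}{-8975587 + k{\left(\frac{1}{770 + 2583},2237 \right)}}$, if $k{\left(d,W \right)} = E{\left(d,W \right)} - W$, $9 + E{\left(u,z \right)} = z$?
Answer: $- \frac{1}{8975596} \approx -1.1141 \cdot 10^{-7}$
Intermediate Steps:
$E{\left(u,z \right)} = -9 + z$
$k{\left(d,W \right)} = -9$ ($k{\left(d,W \right)} = \left(-9 + W\right) - W = -9$)
$\frac{1}{-8975587 + k{\left(\frac{1}{770 + 2583},2237 \right)}} = \frac{1}{-8975587 - 9} = \frac{1}{-8975596} = - \frac{1}{8975596}$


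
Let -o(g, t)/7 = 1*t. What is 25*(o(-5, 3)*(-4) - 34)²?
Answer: 62500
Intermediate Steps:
o(g, t) = -7*t
25*(o(-5, 3)*(-4) - 34)² = 25*(-7*3*(-4) - 34)² = 25*(-21*(-4) - 34)² = 25*(84 - 34)² = 25*50² = 25*2500 = 62500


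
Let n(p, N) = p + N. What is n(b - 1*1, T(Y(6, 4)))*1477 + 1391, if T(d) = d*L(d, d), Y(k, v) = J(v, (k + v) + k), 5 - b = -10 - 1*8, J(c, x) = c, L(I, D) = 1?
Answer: 39793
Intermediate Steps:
b = 23 (b = 5 - (-10 - 1*8) = 5 - (-10 - 8) = 5 - 1*(-18) = 5 + 18 = 23)
Y(k, v) = v
T(d) = d (T(d) = d*1 = d)
n(p, N) = N + p
n(b - 1*1, T(Y(6, 4)))*1477 + 1391 = (4 + (23 - 1*1))*1477 + 1391 = (4 + (23 - 1))*1477 + 1391 = (4 + 22)*1477 + 1391 = 26*1477 + 1391 = 38402 + 1391 = 39793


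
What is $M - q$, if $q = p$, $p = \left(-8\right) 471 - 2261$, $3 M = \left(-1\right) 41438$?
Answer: $- \frac{23351}{3} \approx -7783.7$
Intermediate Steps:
$M = - \frac{41438}{3}$ ($M = \frac{\left(-1\right) 41438}{3} = \frac{1}{3} \left(-41438\right) = - \frac{41438}{3} \approx -13813.0$)
$p = -6029$ ($p = -3768 - 2261 = -6029$)
$q = -6029$
$M - q = - \frac{41438}{3} - -6029 = - \frac{41438}{3} + 6029 = - \frac{23351}{3}$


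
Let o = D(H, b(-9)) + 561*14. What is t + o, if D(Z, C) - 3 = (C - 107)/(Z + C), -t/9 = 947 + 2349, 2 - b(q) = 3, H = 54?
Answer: -1155879/53 ≈ -21809.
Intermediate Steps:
b(q) = -1 (b(q) = 2 - 1*3 = 2 - 3 = -1)
t = -29664 (t = -9*(947 + 2349) = -9*3296 = -29664)
D(Z, C) = 3 + (-107 + C)/(C + Z) (D(Z, C) = 3 + (C - 107)/(Z + C) = 3 + (-107 + C)/(C + Z))
o = 416313/53 (o = (-107 + 3*54 + 4*(-1))/(-1 + 54) + 561*14 = (-107 + 162 - 4)/53 + 7854 = (1/53)*51 + 7854 = 51/53 + 7854 = 416313/53 ≈ 7855.0)
t + o = -29664 + 416313/53 = -1155879/53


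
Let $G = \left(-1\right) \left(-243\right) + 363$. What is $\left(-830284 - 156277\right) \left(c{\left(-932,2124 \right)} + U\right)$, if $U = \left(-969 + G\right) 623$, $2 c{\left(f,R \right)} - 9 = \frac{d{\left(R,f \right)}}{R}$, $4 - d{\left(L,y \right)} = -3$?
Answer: $\frac{947751494680069}{4248} \approx 2.2311 \cdot 10^{11}$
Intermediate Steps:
$G = 606$ ($G = 243 + 363 = 606$)
$d{\left(L,y \right)} = 7$ ($d{\left(L,y \right)} = 4 - -3 = 4 + 3 = 7$)
$c{\left(f,R \right)} = \frac{9}{2} + \frac{7}{2 R}$ ($c{\left(f,R \right)} = \frac{9}{2} + \frac{\frac{1}{R} 7}{2} = \frac{9}{2} + \frac{7 \frac{1}{R}}{2} = \frac{9}{2} + \frac{7}{2 R}$)
$U = -226149$ ($U = \left(-969 + 606\right) 623 = \left(-363\right) 623 = -226149$)
$\left(-830284 - 156277\right) \left(c{\left(-932,2124 \right)} + U\right) = \left(-830284 - 156277\right) \left(\frac{7 + 9 \cdot 2124}{2 \cdot 2124} - 226149\right) = - 986561 \left(\frac{1}{2} \cdot \frac{1}{2124} \left(7 + 19116\right) - 226149\right) = - 986561 \left(\frac{1}{2} \cdot \frac{1}{2124} \cdot 19123 - 226149\right) = - 986561 \left(\frac{19123}{4248} - 226149\right) = \left(-986561\right) \left(- \frac{960661829}{4248}\right) = \frac{947751494680069}{4248}$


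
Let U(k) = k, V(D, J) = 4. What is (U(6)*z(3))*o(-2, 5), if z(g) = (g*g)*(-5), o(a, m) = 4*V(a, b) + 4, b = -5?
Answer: -5400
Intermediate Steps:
o(a, m) = 20 (o(a, m) = 4*4 + 4 = 16 + 4 = 20)
z(g) = -5*g² (z(g) = g²*(-5) = -5*g²)
(U(6)*z(3))*o(-2, 5) = (6*(-5*3²))*20 = (6*(-5*9))*20 = (6*(-45))*20 = -270*20 = -5400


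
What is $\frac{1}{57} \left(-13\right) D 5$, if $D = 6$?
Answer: $- \frac{130}{19} \approx -6.8421$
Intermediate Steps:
$\frac{1}{57} \left(-13\right) D 5 = \frac{1}{57} \left(-13\right) 6 \cdot 5 = \frac{1}{57} \left(-13\right) 30 = \left(- \frac{13}{57}\right) 30 = - \frac{130}{19}$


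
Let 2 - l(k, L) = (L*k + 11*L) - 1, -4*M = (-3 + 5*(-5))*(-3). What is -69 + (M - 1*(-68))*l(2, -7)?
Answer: 4349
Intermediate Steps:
M = -21 (M = -(-3 + 5*(-5))*(-3)/4 = -(-3 - 25)*(-3)/4 = -(-7)*(-3) = -1/4*84 = -21)
l(k, L) = 3 - 11*L - L*k (l(k, L) = 2 - ((L*k + 11*L) - 1) = 2 - ((11*L + L*k) - 1) = 2 - (-1 + 11*L + L*k) = 2 + (1 - 11*L - L*k) = 3 - 11*L - L*k)
-69 + (M - 1*(-68))*l(2, -7) = -69 + (-21 - 1*(-68))*(3 - 11*(-7) - 1*(-7)*2) = -69 + (-21 + 68)*(3 + 77 + 14) = -69 + 47*94 = -69 + 4418 = 4349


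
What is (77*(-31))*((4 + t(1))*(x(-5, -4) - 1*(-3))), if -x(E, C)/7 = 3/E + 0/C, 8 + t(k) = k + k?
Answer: 171864/5 ≈ 34373.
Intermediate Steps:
t(k) = -8 + 2*k (t(k) = -8 + (k + k) = -8 + 2*k)
x(E, C) = -21/E (x(E, C) = -7*(3/E + 0/C) = -7*(3/E + 0) = -21/E)
(77*(-31))*((4 + t(1))*(x(-5, -4) - 1*(-3))) = (77*(-31))*((4 + (-8 + 2*1))*(-21/(-5) - 1*(-3))) = -2387*(4 + (-8 + 2))*(-21*(-⅕) + 3) = -2387*(4 - 6)*(21/5 + 3) = -(-4774)*36/5 = -2387*(-72/5) = 171864/5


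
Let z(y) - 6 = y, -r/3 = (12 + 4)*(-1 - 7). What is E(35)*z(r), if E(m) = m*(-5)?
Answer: -68250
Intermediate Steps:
r = 384 (r = -3*(12 + 4)*(-1 - 7) = -48*(-8) = -3*(-128) = 384)
E(m) = -5*m
z(y) = 6 + y
E(35)*z(r) = (-5*35)*(6 + 384) = -175*390 = -68250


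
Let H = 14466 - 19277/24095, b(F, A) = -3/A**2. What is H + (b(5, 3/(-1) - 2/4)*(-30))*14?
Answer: 2457121351/168665 ≈ 14568.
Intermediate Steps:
b(F, A) = -3/A**2
H = 348538993/24095 (H = 14466 - 19277*1/24095 = 14466 - 19277/24095 = 348538993/24095 ≈ 14465.)
H + (b(5, 3/(-1) - 2/4)*(-30))*14 = 348538993/24095 + (-3/(3/(-1) - 2/4)**2*(-30))*14 = 348538993/24095 + (-3/(3*(-1) - 2*1/4)**2*(-30))*14 = 348538993/24095 + (-3/(-3 - 1/2)**2*(-30))*14 = 348538993/24095 + (-3/(-7/2)**2*(-30))*14 = 348538993/24095 + (-3*4/49*(-30))*14 = 348538993/24095 - 12/49*(-30)*14 = 348538993/24095 + (360/49)*14 = 348538993/24095 + 720/7 = 2457121351/168665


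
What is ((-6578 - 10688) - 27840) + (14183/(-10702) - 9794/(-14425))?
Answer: -6963399417487/154376350 ≈ -45107.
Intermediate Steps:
((-6578 - 10688) - 27840) + (14183/(-10702) - 9794/(-14425)) = (-17266 - 27840) + (14183*(-1/10702) - 9794*(-1/14425)) = -45106 + (-14183/10702 + 9794/14425) = -45106 - 99774387/154376350 = -6963399417487/154376350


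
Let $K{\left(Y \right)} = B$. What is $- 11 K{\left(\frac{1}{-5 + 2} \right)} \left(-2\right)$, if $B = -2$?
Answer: $-44$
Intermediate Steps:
$K{\left(Y \right)} = -2$
$- 11 K{\left(\frac{1}{-5 + 2} \right)} \left(-2\right) = \left(-11\right) \left(-2\right) \left(-2\right) = 22 \left(-2\right) = -44$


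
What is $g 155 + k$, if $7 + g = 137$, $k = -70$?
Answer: $20080$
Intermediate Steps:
$g = 130$ ($g = -7 + 137 = 130$)
$g 155 + k = 130 \cdot 155 - 70 = 20150 - 70 = 20080$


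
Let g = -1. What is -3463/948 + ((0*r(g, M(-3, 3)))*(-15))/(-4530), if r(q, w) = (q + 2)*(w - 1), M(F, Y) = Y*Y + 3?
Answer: -3463/948 ≈ -3.6530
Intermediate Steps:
M(F, Y) = 3 + Y² (M(F, Y) = Y² + 3 = 3 + Y²)
r(q, w) = (-1 + w)*(2 + q) (r(q, w) = (2 + q)*(-1 + w) = (-1 + w)*(2 + q))
-3463/948 + ((0*r(g, M(-3, 3)))*(-15))/(-4530) = -3463/948 + ((0*(-2 - 1*(-1) + 2*(3 + 3²) - (3 + 3²)))*(-15))/(-4530) = -3463*1/948 + ((0*(-2 + 1 + 2*(3 + 9) - (3 + 9)))*(-15))*(-1/4530) = -3463/948 + ((0*(-2 + 1 + 2*12 - 1*12))*(-15))*(-1/4530) = -3463/948 + ((0*(-2 + 1 + 24 - 12))*(-15))*(-1/4530) = -3463/948 + ((0*11)*(-15))*(-1/4530) = -3463/948 + (0*(-15))*(-1/4530) = -3463/948 + 0*(-1/4530) = -3463/948 + 0 = -3463/948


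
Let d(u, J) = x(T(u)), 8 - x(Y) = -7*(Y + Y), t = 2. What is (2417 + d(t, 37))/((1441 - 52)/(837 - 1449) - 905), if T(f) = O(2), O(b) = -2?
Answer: -488988/185083 ≈ -2.6420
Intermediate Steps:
T(f) = -2
x(Y) = 8 + 14*Y (x(Y) = 8 - (-7)*(Y + Y) = 8 - (-7)*2*Y = 8 - (-14)*Y = 8 + 14*Y)
d(u, J) = -20 (d(u, J) = 8 + 14*(-2) = 8 - 28 = -20)
(2417 + d(t, 37))/((1441 - 52)/(837 - 1449) - 905) = (2417 - 20)/((1441 - 52)/(837 - 1449) - 905) = 2397/(1389/(-612) - 905) = 2397/(1389*(-1/612) - 905) = 2397/(-463/204 - 905) = 2397/(-185083/204) = 2397*(-204/185083) = -488988/185083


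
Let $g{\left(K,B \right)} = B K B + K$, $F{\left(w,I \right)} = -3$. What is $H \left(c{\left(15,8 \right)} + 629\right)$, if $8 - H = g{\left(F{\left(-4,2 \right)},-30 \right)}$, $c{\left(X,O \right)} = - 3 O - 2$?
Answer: $1634733$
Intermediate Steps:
$c{\left(X,O \right)} = -2 - 3 O$
$g{\left(K,B \right)} = K + K B^{2}$ ($g{\left(K,B \right)} = K B^{2} + K = K + K B^{2}$)
$H = 2711$ ($H = 8 - - 3 \left(1 + \left(-30\right)^{2}\right) = 8 - - 3 \left(1 + 900\right) = 8 - \left(-3\right) 901 = 8 - -2703 = 8 + 2703 = 2711$)
$H \left(c{\left(15,8 \right)} + 629\right) = 2711 \left(\left(-2 - 24\right) + 629\right) = 2711 \left(-26 + 629\right) = 2711 \cdot 603 = 1634733$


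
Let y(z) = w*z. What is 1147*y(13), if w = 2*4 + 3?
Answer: 164021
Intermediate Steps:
w = 11 (w = 8 + 3 = 11)
y(z) = 11*z
1147*y(13) = 1147*(11*13) = 1147*143 = 164021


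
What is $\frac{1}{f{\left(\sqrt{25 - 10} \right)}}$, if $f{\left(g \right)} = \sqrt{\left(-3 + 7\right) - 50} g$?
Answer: $- \frac{i \sqrt{690}}{690} \approx - 0.038069 i$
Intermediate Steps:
$f{\left(g \right)} = i g \sqrt{46}$ ($f{\left(g \right)} = \sqrt{4 - 50} g = \sqrt{-46} g = i \sqrt{46} g = i g \sqrt{46}$)
$\frac{1}{f{\left(\sqrt{25 - 10} \right)}} = \frac{1}{i \sqrt{25 - 10} \sqrt{46}} = \frac{1}{i \sqrt{15} \sqrt{46}} = \frac{1}{i \sqrt{690}} = - \frac{i \sqrt{690}}{690}$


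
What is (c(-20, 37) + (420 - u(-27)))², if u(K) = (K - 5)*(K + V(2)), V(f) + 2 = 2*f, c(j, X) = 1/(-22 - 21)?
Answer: 267028281/1849 ≈ 1.4442e+5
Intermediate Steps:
c(j, X) = -1/43 (c(j, X) = 1/(-43) = -1/43)
V(f) = -2 + 2*f
u(K) = (-5 + K)*(2 + K) (u(K) = (K - 5)*(K + (-2 + 2*2)) = (-5 + K)*(K + (-2 + 4)) = (-5 + K)*(K + 2) = (-5 + K)*(2 + K))
(c(-20, 37) + (420 - u(-27)))² = (-1/43 + (420 - (-10 + (-27)² - 3*(-27))))² = (-1/43 + (420 - (-10 + 729 + 81)))² = (-1/43 + (420 - 1*800))² = (-1/43 + (420 - 800))² = (-1/43 - 380)² = (-16341/43)² = 267028281/1849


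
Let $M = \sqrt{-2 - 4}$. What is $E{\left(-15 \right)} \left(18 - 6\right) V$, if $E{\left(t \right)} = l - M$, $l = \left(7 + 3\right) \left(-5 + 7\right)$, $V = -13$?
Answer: $-3120 + 156 i \sqrt{6} \approx -3120.0 + 382.12 i$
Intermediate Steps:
$l = 20$ ($l = 10 \cdot 2 = 20$)
$M = i \sqrt{6}$ ($M = \sqrt{-6} = i \sqrt{6} \approx 2.4495 i$)
$E{\left(t \right)} = 20 - i \sqrt{6}$
$E{\left(-15 \right)} \left(18 - 6\right) V = \left(20 - i \sqrt{6}\right) \left(18 - 6\right) \left(-13\right) = \left(20 - i \sqrt{6}\right) 12 \left(-13\right) = \left(20 - i \sqrt{6}\right) \left(-156\right) = -3120 + 156 i \sqrt{6}$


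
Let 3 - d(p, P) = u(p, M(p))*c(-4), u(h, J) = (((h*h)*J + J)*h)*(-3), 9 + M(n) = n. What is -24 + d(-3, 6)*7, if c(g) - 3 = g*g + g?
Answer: 113397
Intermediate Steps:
c(g) = 3 + g + g**2 (c(g) = 3 + (g*g + g) = 3 + (g**2 + g) = 3 + (g + g**2) = 3 + g + g**2)
M(n) = -9 + n
u(h, J) = -3*h*(J + J*h**2) (u(h, J) = ((h**2*J + J)*h)*(-3) = ((J*h**2 + J)*h)*(-3) = ((J + J*h**2)*h)*(-3) = (h*(J + J*h**2))*(-3) = -3*h*(J + J*h**2))
d(p, P) = 3 + 45*p*(1 + p**2)*(-9 + p) (d(p, P) = 3 - (-3*(-9 + p)*p*(1 + p**2))*(3 - 4 + (-4)**2) = 3 - (-3*p*(1 + p**2)*(-9 + p))*(3 - 4 + 16) = 3 - (-3*p*(1 + p**2)*(-9 + p))*15 = 3 - (-45)*p*(1 + p**2)*(-9 + p) = 3 + 45*p*(1 + p**2)*(-9 + p))
-24 + d(-3, 6)*7 = -24 + (3 + 45*(-3)*(1 + (-3)**2)*(-9 - 3))*7 = -24 + (3 + 45*(-3)*(1 + 9)*(-12))*7 = -24 + (3 + 45*(-3)*10*(-12))*7 = -24 + (3 + 16200)*7 = -24 + 16203*7 = -24 + 113421 = 113397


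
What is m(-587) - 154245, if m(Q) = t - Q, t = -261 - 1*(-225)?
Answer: -153694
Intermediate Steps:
t = -36 (t = -261 + 225 = -36)
m(Q) = -36 - Q
m(-587) - 154245 = (-36 - 1*(-587)) - 154245 = (-36 + 587) - 154245 = 551 - 154245 = -153694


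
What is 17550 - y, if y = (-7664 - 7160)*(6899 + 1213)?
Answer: 120269838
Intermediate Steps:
y = -120252288 (y = -14824*8112 = -120252288)
17550 - y = 17550 - 1*(-120252288) = 17550 + 120252288 = 120269838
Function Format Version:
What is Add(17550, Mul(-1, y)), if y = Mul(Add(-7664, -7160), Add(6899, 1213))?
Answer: 120269838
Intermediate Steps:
y = -120252288 (y = Mul(-14824, 8112) = -120252288)
Add(17550, Mul(-1, y)) = Add(17550, Mul(-1, -120252288)) = Add(17550, 120252288) = 120269838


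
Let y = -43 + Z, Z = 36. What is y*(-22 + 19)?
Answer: 21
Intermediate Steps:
y = -7 (y = -43 + 36 = -7)
y*(-22 + 19) = -7*(-22 + 19) = -7*(-3) = 21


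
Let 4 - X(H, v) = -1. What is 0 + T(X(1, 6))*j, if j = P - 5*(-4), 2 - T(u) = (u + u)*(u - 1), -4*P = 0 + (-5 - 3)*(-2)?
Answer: -608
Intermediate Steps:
X(H, v) = 5 (X(H, v) = 4 - 1*(-1) = 4 + 1 = 5)
P = -4 (P = -(0 + (-5 - 3)*(-2))/4 = -(0 - 8*(-2))/4 = -(0 + 16)/4 = -¼*16 = -4)
T(u) = 2 - 2*u*(-1 + u) (T(u) = 2 - (u + u)*(u - 1) = 2 - 2*u*(-1 + u))
j = 16 (j = -4 - 5*(-4) = -4 + 20 = 16)
0 + T(X(1, 6))*j = 0 + (2 - 2*5² + 2*5)*16 = 0 + (2 - 2*25 + 10)*16 = 0 + (2 - 50 + 10)*16 = 0 - 38*16 = 0 - 608 = -608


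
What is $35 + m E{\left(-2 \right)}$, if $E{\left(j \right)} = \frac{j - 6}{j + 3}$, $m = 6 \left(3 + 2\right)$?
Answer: $-205$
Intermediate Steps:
$m = 30$ ($m = 6 \cdot 5 = 30$)
$E{\left(j \right)} = \frac{-6 + j}{3 + j}$
$35 + m E{\left(-2 \right)} = 35 + 30 \frac{-6 - 2}{3 - 2} = 35 + 30 \cdot 1^{-1} \left(-8\right) = 35 + 30 \cdot 1 \left(-8\right) = 35 + 30 \left(-8\right) = 35 - 240 = -205$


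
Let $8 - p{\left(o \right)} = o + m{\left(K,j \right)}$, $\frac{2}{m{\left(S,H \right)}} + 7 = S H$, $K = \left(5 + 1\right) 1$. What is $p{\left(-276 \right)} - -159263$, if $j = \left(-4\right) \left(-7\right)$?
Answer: $\frac{25687065}{161} \approx 1.5955 \cdot 10^{5}$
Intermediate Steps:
$j = 28$
$K = 6$ ($K = 6 \cdot 1 = 6$)
$m{\left(S,H \right)} = \frac{2}{-7 + H S}$ ($m{\left(S,H \right)} = \frac{2}{-7 + S H} = \frac{2}{-7 + H S}$)
$p{\left(o \right)} = \frac{1286}{161} - o$ ($p{\left(o \right)} = 8 - \left(o + \frac{2}{-7 + 28 \cdot 6}\right) = 8 - \left(o + \frac{2}{-7 + 168}\right) = 8 - \left(o + \frac{2}{161}\right) = 8 - \left(\frac{2}{161} + o\right) = \frac{1286}{161} - o$)
$p{\left(-276 \right)} - -159263 = \left(\frac{1286}{161} - -276\right) - -159263 = \left(\frac{1286}{161} + 276\right) + 159263 = \frac{45722}{161} + 159263 = \frac{25687065}{161}$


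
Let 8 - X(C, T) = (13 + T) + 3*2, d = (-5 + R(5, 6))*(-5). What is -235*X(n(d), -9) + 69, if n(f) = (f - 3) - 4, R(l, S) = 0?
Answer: 539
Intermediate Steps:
d = 25 (d = (-5 + 0)*(-5) = -5*(-5) = 25)
n(f) = -7 + f (n(f) = (-3 + f) - 4 = -7 + f)
X(C, T) = -11 - T (X(C, T) = 8 - ((13 + T) + 3*2) = 8 - ((13 + T) + 6) = 8 - (19 + T) = 8 + (-19 - T) = -11 - T)
-235*X(n(d), -9) + 69 = -235*(-11 - 1*(-9)) + 69 = -235*(-11 + 9) + 69 = -235*(-2) + 69 = 470 + 69 = 539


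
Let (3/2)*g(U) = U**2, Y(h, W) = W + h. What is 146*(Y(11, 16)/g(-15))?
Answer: 657/25 ≈ 26.280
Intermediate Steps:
g(U) = 2*U**2/3
146*(Y(11, 16)/g(-15)) = 146*((16 + 11)/(((2/3)*(-15)**2))) = 146*(27/(((2/3)*225))) = 146*(27/150) = 146*(27*(1/150)) = 146*(9/50) = 657/25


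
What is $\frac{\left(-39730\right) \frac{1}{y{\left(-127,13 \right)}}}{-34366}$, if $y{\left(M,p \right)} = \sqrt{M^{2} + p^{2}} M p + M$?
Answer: $\frac{19865}{6010679503001} - \frac{258245 \sqrt{16298}}{6010679503001} \approx -5.4817 \cdot 10^{-6}$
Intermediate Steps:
$y{\left(M,p \right)} = M + M p \sqrt{M^{2} + p^{2}}$ ($y{\left(M,p \right)} = M \sqrt{M^{2} + p^{2}} p + M = M p \sqrt{M^{2} + p^{2}} + M = M + M p \sqrt{M^{2} + p^{2}}$)
$\frac{\left(-39730\right) \frac{1}{y{\left(-127,13 \right)}}}{-34366} = \frac{\left(-39730\right) \frac{1}{\left(-127\right) \left(1 + 13 \sqrt{\left(-127\right)^{2} + 13^{2}}\right)}}{-34366} = - \frac{39730}{\left(-127\right) \left(1 + 13 \sqrt{16129 + 169}\right)} \left(- \frac{1}{34366}\right) = - \frac{39730}{\left(-127\right) \left(1 + 13 \sqrt{16298}\right)} \left(- \frac{1}{34366}\right) = - \frac{39730}{-127 - 1651 \sqrt{16298}} \left(- \frac{1}{34366}\right) = \frac{19865}{17183 \left(-127 - 1651 \sqrt{16298}\right)}$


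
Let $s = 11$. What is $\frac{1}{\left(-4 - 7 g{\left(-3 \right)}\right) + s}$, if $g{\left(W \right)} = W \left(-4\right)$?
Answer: $- \frac{1}{77} \approx -0.012987$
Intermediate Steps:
$g{\left(W \right)} = - 4 W$
$\frac{1}{\left(-4 - 7 g{\left(-3 \right)}\right) + s} = \frac{1}{\left(-4 - 7 \left(\left(-4\right) \left(-3\right)\right)\right) + 11} = \frac{1}{\left(-4 - 84\right) + 11} = \frac{1}{-88 + 11} = \frac{1}{-77} = - \frac{1}{77}$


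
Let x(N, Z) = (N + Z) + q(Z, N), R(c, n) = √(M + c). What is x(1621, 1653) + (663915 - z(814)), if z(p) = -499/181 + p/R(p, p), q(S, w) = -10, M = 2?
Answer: 120759898/181 - 407*√51/102 ≈ 6.6715e+5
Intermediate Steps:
R(c, n) = √(2 + c)
z(p) = -499/181 + p/√(2 + p) (z(p) = -499/181 + p/(√(2 + p)) = -499*1/181 + p/√(2 + p) = -499/181 + p/√(2 + p))
x(N, Z) = -10 + N + Z (x(N, Z) = (N + Z) - 10 = -10 + N + Z)
x(1621, 1653) + (663915 - z(814)) = (-10 + 1621 + 1653) + (663915 - (-499/181 + 814/√(2 + 814))) = 3264 + (663915 - (-499/181 + 814/√816)) = 3264 + (663915 - (-499/181 + 814*(√51/204))) = 3264 + (663915 - (-499/181 + 407*√51/102)) = 3264 + (663915 + (499/181 - 407*√51/102)) = 3264 + (120169114/181 - 407*√51/102) = 120759898/181 - 407*√51/102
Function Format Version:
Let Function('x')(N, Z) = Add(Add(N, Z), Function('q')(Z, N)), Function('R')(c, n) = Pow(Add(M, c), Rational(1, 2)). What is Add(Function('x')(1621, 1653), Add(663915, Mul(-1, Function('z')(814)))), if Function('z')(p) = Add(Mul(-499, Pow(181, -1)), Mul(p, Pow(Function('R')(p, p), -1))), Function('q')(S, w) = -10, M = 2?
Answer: Add(Rational(120759898, 181), Mul(Rational(-407, 102), Pow(51, Rational(1, 2)))) ≈ 6.6715e+5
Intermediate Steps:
Function('R')(c, n) = Pow(Add(2, c), Rational(1, 2))
Function('z')(p) = Add(Rational(-499, 181), Mul(p, Pow(Add(2, p), Rational(-1, 2)))) (Function('z')(p) = Add(Mul(-499, Pow(181, -1)), Mul(p, Pow(Pow(Add(2, p), Rational(1, 2)), -1))) = Add(Mul(-499, Rational(1, 181)), Mul(p, Pow(Add(2, p), Rational(-1, 2)))) = Add(Rational(-499, 181), Mul(p, Pow(Add(2, p), Rational(-1, 2)))))
Function('x')(N, Z) = Add(-10, N, Z) (Function('x')(N, Z) = Add(Add(N, Z), -10) = Add(-10, N, Z))
Add(Function('x')(1621, 1653), Add(663915, Mul(-1, Function('z')(814)))) = Add(Add(-10, 1621, 1653), Add(663915, Mul(-1, Add(Rational(-499, 181), Mul(814, Pow(Add(2, 814), Rational(-1, 2))))))) = Add(3264, Add(663915, Mul(-1, Add(Rational(-499, 181), Mul(814, Pow(816, Rational(-1, 2))))))) = Add(3264, Add(663915, Mul(-1, Add(Rational(-499, 181), Mul(814, Mul(Rational(1, 204), Pow(51, Rational(1, 2)))))))) = Add(3264, Add(663915, Mul(-1, Add(Rational(-499, 181), Mul(Rational(407, 102), Pow(51, Rational(1, 2))))))) = Add(3264, Add(663915, Add(Rational(499, 181), Mul(Rational(-407, 102), Pow(51, Rational(1, 2)))))) = Add(3264, Add(Rational(120169114, 181), Mul(Rational(-407, 102), Pow(51, Rational(1, 2))))) = Add(Rational(120759898, 181), Mul(Rational(-407, 102), Pow(51, Rational(1, 2))))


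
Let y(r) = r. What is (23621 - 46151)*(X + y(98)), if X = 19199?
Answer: -434761410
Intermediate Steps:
(23621 - 46151)*(X + y(98)) = (23621 - 46151)*(19199 + 98) = -22530*19297 = -434761410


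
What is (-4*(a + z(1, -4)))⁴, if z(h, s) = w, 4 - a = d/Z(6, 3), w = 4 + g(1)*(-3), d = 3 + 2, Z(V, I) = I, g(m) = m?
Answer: 2560000/81 ≈ 31605.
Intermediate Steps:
d = 5
w = 1 (w = 4 + 1*(-3) = 4 - 3 = 1)
a = 7/3 (a = 4 - 5/3 = 7/3 ≈ 2.3333)
z(h, s) = 1
(-4*(a + z(1, -4)))⁴ = (-4*(7/3 + 1))⁴ = (-4*10/3)⁴ = (-40/3)⁴ = 2560000/81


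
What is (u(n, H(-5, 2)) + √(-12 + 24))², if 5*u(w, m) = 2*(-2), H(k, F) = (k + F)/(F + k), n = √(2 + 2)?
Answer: 316/25 - 16*√3/5 ≈ 7.0974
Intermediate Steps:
n = 2 (n = √4 = 2)
H(k, F) = 1 (H(k, F) = (F + k)/(F + k) = 1)
u(w, m) = -⅘ (u(w, m) = (2*(-2))/5 = (⅕)*(-4) = -⅘)
(u(n, H(-5, 2)) + √(-12 + 24))² = (-⅘ + √(-12 + 24))² = (-⅘ + √12)² = (-⅘ + 2*√3)²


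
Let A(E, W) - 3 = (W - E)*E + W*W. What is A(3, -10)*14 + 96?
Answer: 992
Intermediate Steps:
A(E, W) = 3 + W**2 + E*(W - E) (A(E, W) = 3 + ((W - E)*E + W*W) = 3 + (E*(W - E) + W**2) = 3 + (W**2 + E*(W - E)) = 3 + W**2 + E*(W - E))
A(3, -10)*14 + 96 = (3 + (-10)**2 - 1*3**2 + 3*(-10))*14 + 96 = (3 + 100 - 1*9 - 30)*14 + 96 = (3 + 100 - 9 - 30)*14 + 96 = 64*14 + 96 = 896 + 96 = 992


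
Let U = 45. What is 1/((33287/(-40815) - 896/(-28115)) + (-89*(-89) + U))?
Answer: 229502745/1828039007917 ≈ 0.00012555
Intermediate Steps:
1/((33287/(-40815) - 896/(-28115)) + (-89*(-89) + U)) = 1/((33287/(-40815) - 896/(-28115)) + (-89*(-89) + 45)) = 1/((33287*(-1/40815) - 896*(-1/28115)) + (7921 + 45)) = 1/((-33287/40815 + 896/28115) + 7966) = 1/(-179858753/229502745 + 7966) = 1/(1828039007917/229502745) = 229502745/1828039007917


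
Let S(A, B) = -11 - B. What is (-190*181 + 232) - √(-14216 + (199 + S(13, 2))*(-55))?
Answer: -34158 - I*√24446 ≈ -34158.0 - 156.35*I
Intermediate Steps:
(-190*181 + 232) - √(-14216 + (199 + S(13, 2))*(-55)) = (-190*181 + 232) - √(-14216 + (199 + (-11 - 1*2))*(-55)) = (-34390 + 232) - √(-14216 + (199 + (-11 - 2))*(-55)) = -34158 - √(-14216 + (199 - 13)*(-55)) = -34158 - √(-14216 + 186*(-55)) = -34158 - √(-14216 - 10230) = -34158 - √(-24446) = -34158 - I*√24446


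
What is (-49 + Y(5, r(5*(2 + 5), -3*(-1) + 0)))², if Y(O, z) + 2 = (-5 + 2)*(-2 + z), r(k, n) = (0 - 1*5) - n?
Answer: 441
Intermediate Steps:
r(k, n) = -5 - n (r(k, n) = (0 - 5) - n = -5 - n)
Y(O, z) = 4 - 3*z (Y(O, z) = -2 + (-5 + 2)*(-2 + z) = -2 - 3*(-2 + z) = -2 + (6 - 3*z) = 4 - 3*z)
(-49 + Y(5, r(5*(2 + 5), -3*(-1) + 0)))² = (-49 + (4 - 3*(-5 - (-3*(-1) + 0))))² = (-49 + (4 - 3*(-5 - (3 + 0))))² = (-49 + (4 - 3*(-5 - 1*3)))² = (-49 + (4 - 3*(-5 - 3)))² = (-49 + (4 - 3*(-8)))² = (-49 + (4 + 24))² = (-49 + 28)² = (-21)² = 441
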